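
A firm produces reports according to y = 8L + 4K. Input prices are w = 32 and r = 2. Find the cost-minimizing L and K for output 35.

L* = 0, K* = 8.75

The inputs are perfect substitutes, so the firm uses whichever has the lower cost per unit of output.
Cost per unit of output via L is w/8 = 4; via K it is r/4 = 0.5. K is cheaper.
Producing y = 35 with K alone: L = 0, K = 8.75.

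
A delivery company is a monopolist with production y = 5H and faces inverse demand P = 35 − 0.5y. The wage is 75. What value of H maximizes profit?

Marginal revenue from the inverse demand is MR = 35 − y.
The marginal product is MP_H = 5.
A monopolist hires until marginal revenue product equals the wage: MR·MP_H = w.
(35 − 5H)·5 = 75, so H = 4.

H* = 4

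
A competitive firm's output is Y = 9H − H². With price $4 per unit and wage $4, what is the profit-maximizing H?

H* = 4

The marginal product of H is MP_H = 9 − 2H.
A price-taking firm hires until the value of the marginal product equals the wage: P·MP_H = w, so 4·(9 − 2H) = 4.
Then 9 − 2H = 1, giving H = 4.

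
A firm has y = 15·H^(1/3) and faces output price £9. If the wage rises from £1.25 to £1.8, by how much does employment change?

ΔH = -91

From P·MP_H = w with MP_H = 5·H^(-2/3), the labor demand is H(w) = (45/w)^(3/2).
At w = 1.25: H = 216. At w = 1.8: H = 125.
ΔH = 125 − 216 = -91.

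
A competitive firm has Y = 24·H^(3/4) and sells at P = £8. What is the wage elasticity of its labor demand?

ε = -4

MP_H = (3/4)·24·H^(-1/4), so P·MP_H = w gives 144·H^(-1/4) = w.
Solving, H(w) = (144/w)^(4). This is a constant-elasticity form: H ∝ w^(−4), so ε = −4.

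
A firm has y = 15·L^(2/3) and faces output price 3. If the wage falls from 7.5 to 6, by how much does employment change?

ΔL = 61

From P·MP_L = w with MP_L = 10·L^(-1/3), the labor demand is L(w) = (30/w)^(3).
At w = 7.5: L = 64. At w = 6: L = 125.
ΔL = 125 − 64 = 61.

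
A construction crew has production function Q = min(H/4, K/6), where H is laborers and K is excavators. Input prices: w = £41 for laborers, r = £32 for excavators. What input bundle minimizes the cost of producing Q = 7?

H* = 28, K* = 42

With a fixed-proportions technology, the cost-minimizing bundle uses no slack in either input: H/4 = K/6 = Q.
So H = 4·7 = 28 and K = 6·7 = 42.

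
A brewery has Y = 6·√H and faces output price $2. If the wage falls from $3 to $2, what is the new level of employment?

H* = 9

From P·MP_H = w with MP_H = 3·H^(-1/2), the labor demand is H(w) = (6/w)^(2).
At w = 3: H = 4. At w = 2: H = 9.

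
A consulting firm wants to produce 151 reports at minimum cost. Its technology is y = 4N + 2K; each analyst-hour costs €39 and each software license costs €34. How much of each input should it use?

The inputs are perfect substitutes, so the firm uses whichever has the lower cost per unit of output.
Cost per unit of output via N is w/4 = 9.75; via K it is r/2 = 17. N is cheaper.
Producing y = 151 with N alone: N = 37.75, K = 0.

N* = 37.75, K* = 0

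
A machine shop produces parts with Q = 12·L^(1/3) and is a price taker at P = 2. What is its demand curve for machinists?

MP_L = (1/3)·12·L^(-2/3) = 4·L^(-2/3).
Setting P·MP_L = w: 8·L^(-2/3) = w.
Solving for L: L^(-2/3) = w/8, so L = (8/w)^(3/2).

L(w) = (8/w)^(3/2)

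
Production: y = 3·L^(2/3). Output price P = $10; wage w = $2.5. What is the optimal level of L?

MP_L = (2/3)·3·L^(-1/3) = 2·L^(-1/3).
Profit maximization for a price taker requires P·MP_L = w: 10·2·L^(-1/3) = 2.5.
So L^(-1/3) = 0.125, which gives L = 512.

L* = 512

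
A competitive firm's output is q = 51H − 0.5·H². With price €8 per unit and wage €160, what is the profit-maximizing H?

The marginal product of H is MP_H = 51 − H.
A price-taking firm hires until the value of the marginal product equals the wage: P·MP_H = w, so 8·(51 − H) = 160.
Then 51 − H = 20, giving H = 31.

H* = 31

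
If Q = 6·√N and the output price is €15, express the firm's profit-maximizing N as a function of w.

MP_N = (1/2)·6·N^(-1/2) = 3·N^(-1/2).
Setting P·MP_N = w: 45·N^(-1/2) = w.
Solving for N: N^(-1/2) = w/45, so N = (45/w)^(2).

N(w) = 2025/w²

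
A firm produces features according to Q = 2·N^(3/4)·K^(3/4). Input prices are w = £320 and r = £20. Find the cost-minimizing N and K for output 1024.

N* = 16, K* = 256

Cost minimization requires the marginal rate of technical substitution to equal the input-price ratio: MP_N/MP_K = w/r.
Here MP_N/MP_K = (3/4)·(K/N)/(3/4) = (K/N). Setting this equal to 320/20 = 16 gives K = 16N.
Substituting into Q = 1024: 2·N^(3/4)·(16N)^(3/4) = 1024.
Solving, N = 16 and K = 256.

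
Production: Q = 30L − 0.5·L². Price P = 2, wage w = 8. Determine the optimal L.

The marginal product of L is MP_L = 30 − L.
A price-taking firm hires until the value of the marginal product equals the wage: P·MP_L = w, so 2·(30 − L) = 8.
Then 30 − L = 4, giving L = 26.

L* = 26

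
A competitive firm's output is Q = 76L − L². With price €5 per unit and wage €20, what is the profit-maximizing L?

L* = 36

The marginal product of L is MP_L = 76 − 2L.
A price-taking firm hires until the value of the marginal product equals the wage: P·MP_L = w, so 5·(76 − 2L) = 20.
Then 76 − 2L = 4, giving L = 36.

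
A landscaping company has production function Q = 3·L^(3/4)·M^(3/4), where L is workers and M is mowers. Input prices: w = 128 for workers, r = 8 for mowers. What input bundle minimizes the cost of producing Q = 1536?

L* = 16, M* = 256

Cost minimization requires the marginal rate of technical substitution to equal the input-price ratio: MP_L/MP_M = w/r.
Here MP_L/MP_M = (3/4)·(M/L)/(3/4) = (M/L). Setting this equal to 128/8 = 16 gives M = 16L.
Substituting into Q = 1536: 3·L^(3/4)·(16L)^(3/4) = 1536.
Solving, L = 16 and M = 256.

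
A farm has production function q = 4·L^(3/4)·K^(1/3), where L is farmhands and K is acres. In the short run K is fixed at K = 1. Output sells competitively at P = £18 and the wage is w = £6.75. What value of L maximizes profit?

L* = 4096

With K = 1, MP_L = (3/4)·4·L^(-1/4)·1^(1/3) = 3·L^(-1/4).
Profit maximization for a price taker requires P·MP_L = w: 18·3·L^(-1/4) = 6.75.
So L^(-1/4) = 0.125, which gives L = 4096.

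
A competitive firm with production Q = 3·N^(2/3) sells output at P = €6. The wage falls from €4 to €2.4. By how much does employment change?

ΔN = 98

From P·MP_N = w with MP_N = 2·N^(-1/3), the labor demand is N(w) = (12/w)^(3).
At w = 4: N = 27. At w = 2.4: N = 125.
ΔN = 125 − 27 = 98.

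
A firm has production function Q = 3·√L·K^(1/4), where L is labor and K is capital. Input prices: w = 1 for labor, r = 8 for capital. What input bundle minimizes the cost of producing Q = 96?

L* = 256, K* = 16

Cost minimization requires the marginal rate of technical substitution to equal the input-price ratio: MP_L/MP_K = w/r.
Here MP_L/MP_K = (1/2)·(K/L)/(1/4) = 2·(K/L). Setting this equal to 1/8 = 0.125 gives K = 0.0625L.
Substituting into Q = 96: 3·L^(1/2)·(0.0625L)^(1/4) = 96.
Solving, L = 256 and K = 16.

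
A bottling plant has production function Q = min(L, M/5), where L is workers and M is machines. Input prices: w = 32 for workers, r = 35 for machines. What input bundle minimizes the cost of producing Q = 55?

With a fixed-proportions technology, the cost-minimizing bundle uses no slack in either input: L = M/5 = Q.
So L = 55 and M = 5·55 = 275.

L* = 55, M* = 275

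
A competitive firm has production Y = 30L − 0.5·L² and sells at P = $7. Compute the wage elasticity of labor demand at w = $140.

ε = -2

From P·MP_L = w with MP_L = 30 − L, labor demand is L(w) = 30 − w/7.
dL/dw = −1/(7) = -1/7.
At w = 140, L = 10, so ε = (dL/dw)·(w/L) = (-1/7)·(140/10) = -2.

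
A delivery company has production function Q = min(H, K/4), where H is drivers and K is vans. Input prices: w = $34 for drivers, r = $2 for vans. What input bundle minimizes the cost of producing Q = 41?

H* = 41, K* = 164

With a fixed-proportions technology, the cost-minimizing bundle uses no slack in either input: H = K/4 = Q.
So H = 41 and K = 4·41 = 164.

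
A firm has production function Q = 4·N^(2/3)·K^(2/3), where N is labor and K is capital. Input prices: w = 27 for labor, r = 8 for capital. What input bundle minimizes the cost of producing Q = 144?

N* = 8, K* = 27

Cost minimization requires the marginal rate of technical substitution to equal the input-price ratio: MP_N/MP_K = w/r.
Here MP_N/MP_K = (2/3)·(K/N)/(2/3) = (K/N). Setting this equal to 27/8 = 3.375 gives K = 3.375N.
Substituting into Q = 144: 4·N^(2/3)·(3.375N)^(2/3) = 144.
Solving, N = 8 and K = 27.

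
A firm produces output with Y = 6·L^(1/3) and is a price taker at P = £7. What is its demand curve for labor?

L(w) = (14/w)^(3/2)

MP_L = (1/3)·6·L^(-2/3) = 2·L^(-2/3).
Setting P·MP_L = w: 14·L^(-2/3) = w.
Solving for L: L^(-2/3) = w/14, so L = (14/w)^(3/2).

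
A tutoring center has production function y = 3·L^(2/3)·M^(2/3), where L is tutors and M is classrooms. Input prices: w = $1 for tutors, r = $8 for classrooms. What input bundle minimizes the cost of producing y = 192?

L* = 64, M* = 8

Cost minimization requires the marginal rate of technical substitution to equal the input-price ratio: MP_L/MP_M = w/r.
Here MP_L/MP_M = (2/3)·(M/L)/(2/3) = (M/L). Setting this equal to 1/8 = 0.125 gives M = 0.125L.
Substituting into y = 192: 3·L^(2/3)·(0.125L)^(2/3) = 192.
Solving, L = 64 and M = 8.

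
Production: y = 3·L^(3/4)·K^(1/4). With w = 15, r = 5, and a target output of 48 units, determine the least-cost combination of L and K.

Cost minimization requires the marginal rate of technical substitution to equal the input-price ratio: MP_L/MP_K = w/r.
Here MP_L/MP_K = (3/4)·(K/L)/(1/4) = 3·(K/L). Setting this equal to 15/5 = 3 gives K = L.
Substituting into y = 48: 3·L^(3/4)·(L)^(1/4) = 48.
Solving, L = 16 and K = 16.

L* = 16, K* = 16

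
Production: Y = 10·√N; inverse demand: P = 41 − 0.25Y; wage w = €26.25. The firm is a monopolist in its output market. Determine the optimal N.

N* = 16

Marginal revenue from the inverse demand is MR = 41 − 0.5Y.
The marginal product is MP_N = 5·N^(-1/2).
A monopolist hires until marginal revenue product equals the wage: MR·MP_N = w.
At N, Y = 10·√N. Substituting and solving: (41 − 5·√N)·5·N^(-1/2) = 26.25 gives N = 16.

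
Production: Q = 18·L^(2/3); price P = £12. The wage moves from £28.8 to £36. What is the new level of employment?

L* = 64

From P·MP_L = w with MP_L = 12·L^(-1/3), the labor demand is L(w) = (144/w)^(3).
At w = 28.8: L = 125. At w = 36: L = 64.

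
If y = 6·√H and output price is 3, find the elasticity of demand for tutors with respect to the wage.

MP_H = (1/2)·6·H^(-1/2), so P·MP_H = w gives 9·H^(-1/2) = w.
Solving, H(w) = (9/w)^(2). This is a constant-elasticity form: H ∝ w^(−2), so ε = −2.

ε = -2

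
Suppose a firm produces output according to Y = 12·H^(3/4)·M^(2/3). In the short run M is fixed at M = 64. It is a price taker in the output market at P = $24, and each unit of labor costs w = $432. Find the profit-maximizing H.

With M = 64, MP_H = (3/4)·12·H^(-1/4)·64^(2/3) = 144·H^(-1/4).
Profit maximization for a price taker requires P·MP_H = w: 24·144·H^(-1/4) = 432.
So H^(-1/4) = 0.125, which gives H = 4096.

H* = 4096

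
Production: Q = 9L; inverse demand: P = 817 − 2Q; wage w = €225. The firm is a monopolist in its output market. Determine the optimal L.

Marginal revenue from the inverse demand is MR = 817 − 4Q.
The marginal product is MP_L = 9.
A monopolist hires until marginal revenue product equals the wage: MR·MP_L = w.
(817 − 36L)·9 = 225, so L = 22.

L* = 22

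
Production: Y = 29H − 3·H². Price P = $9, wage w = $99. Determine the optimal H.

H* = 3

The marginal product of H is MP_H = 29 − 6H.
A price-taking firm hires until the value of the marginal product equals the wage: P·MP_H = w, so 9·(29 − 6H) = 99.
Then 29 − 6H = 11, giving H = 3.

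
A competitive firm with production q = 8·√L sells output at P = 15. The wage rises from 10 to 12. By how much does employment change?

ΔL = -11

From P·MP_L = w with MP_L = 4·L^(-1/2), the labor demand is L(w) = (60/w)^(2).
At w = 10: L = 36. At w = 12: L = 25.
ΔL = 25 − 36 = -11.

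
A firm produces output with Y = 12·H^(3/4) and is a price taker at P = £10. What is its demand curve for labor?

H(w) = (90/w)^(4)

MP_H = (3/4)·12·H^(-1/4) = 9·H^(-1/4).
Setting P·MP_H = w: 90·H^(-1/4) = w.
Solving for H: H^(-1/4) = w/90, so H = (90/w)^(4).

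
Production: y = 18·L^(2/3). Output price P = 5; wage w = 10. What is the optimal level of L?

MP_L = (2/3)·18·L^(-1/3) = 12·L^(-1/3).
Profit maximization for a price taker requires P·MP_L = w: 5·12·L^(-1/3) = 10.
So L^(-1/3) = 1/6, which gives L = 216.

L* = 216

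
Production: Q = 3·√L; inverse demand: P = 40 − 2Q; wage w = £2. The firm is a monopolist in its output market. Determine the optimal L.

Marginal revenue from the inverse demand is MR = 40 − 4Q.
The marginal product is MP_L = 1.5·L^(-1/2).
A monopolist hires until marginal revenue product equals the wage: MR·MP_L = w.
At L, Q = 3·√L. Substituting and solving: (40 − 12·√L)·1.5·L^(-1/2) = 2 gives L = 9.

L* = 9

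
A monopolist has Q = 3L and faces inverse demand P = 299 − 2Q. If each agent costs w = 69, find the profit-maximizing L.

L* = 23

Marginal revenue from the inverse demand is MR = 299 − 4Q.
The marginal product is MP_L = 3.
A monopolist hires until marginal revenue product equals the wage: MR·MP_L = w.
(299 − 12L)·3 = 69, so L = 23.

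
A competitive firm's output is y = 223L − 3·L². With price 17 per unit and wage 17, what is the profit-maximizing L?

L* = 37

The marginal product of L is MP_L = 223 − 6L.
A price-taking firm hires until the value of the marginal product equals the wage: P·MP_L = w, so 17·(223 − 6L) = 17.
Then 223 − 6L = 1, giving L = 37.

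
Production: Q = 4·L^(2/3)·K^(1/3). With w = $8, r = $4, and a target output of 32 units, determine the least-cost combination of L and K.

Cost minimization requires the marginal rate of technical substitution to equal the input-price ratio: MP_L/MP_K = w/r.
Here MP_L/MP_K = (2/3)·(K/L)/(1/3) = 2·(K/L). Setting this equal to 8/4 = 2 gives K = L.
Substituting into Q = 32: 4·L^(2/3)·(L)^(1/3) = 32.
Solving, L = 8 and K = 8.

L* = 8, K* = 8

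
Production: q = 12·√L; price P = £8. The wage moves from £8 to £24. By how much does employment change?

ΔL = -32

From P·MP_L = w with MP_L = 6·L^(-1/2), the labor demand is L(w) = (48/w)^(2).
At w = 8: L = 36. At w = 24: L = 4.
ΔL = 4 − 36 = -32.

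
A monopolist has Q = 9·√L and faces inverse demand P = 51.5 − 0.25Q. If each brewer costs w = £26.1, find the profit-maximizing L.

L* = 25

Marginal revenue from the inverse demand is MR = 51.5 − 0.5Q.
The marginal product is MP_L = 4.5·L^(-1/2).
A monopolist hires until marginal revenue product equals the wage: MR·MP_L = w.
At L, Q = 9·√L. Substituting and solving: (51.5 − 4.5·√L)·4.5·L^(-1/2) = 26.1 gives L = 25.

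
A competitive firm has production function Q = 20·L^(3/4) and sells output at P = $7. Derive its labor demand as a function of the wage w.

L(w) = (105/w)^(4)

MP_L = (3/4)·20·L^(-1/4) = 15·L^(-1/4).
Setting P·MP_L = w: 105·L^(-1/4) = w.
Solving for L: L^(-1/4) = w/105, so L = (105/w)^(4).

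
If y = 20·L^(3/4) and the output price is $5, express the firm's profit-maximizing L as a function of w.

MP_L = (3/4)·20·L^(-1/4) = 15·L^(-1/4).
Setting P·MP_L = w: 75·L^(-1/4) = w.
Solving for L: L^(-1/4) = w/75, so L = (75/w)^(4).

L(w) = (75/w)^(4)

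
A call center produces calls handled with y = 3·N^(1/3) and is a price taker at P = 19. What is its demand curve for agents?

MP_N = (1/3)·3·N^(-2/3) = N^(-2/3).
Setting P·MP_N = w: 19·N^(-2/3) = w.
Solving for N: N^(-2/3) = w/19, so N = (19/w)^(3/2).

N(w) = (19/w)^(3/2)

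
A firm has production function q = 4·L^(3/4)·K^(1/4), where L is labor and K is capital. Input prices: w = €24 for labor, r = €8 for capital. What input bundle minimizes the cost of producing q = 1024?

Cost minimization requires the marginal rate of technical substitution to equal the input-price ratio: MP_L/MP_K = w/r.
Here MP_L/MP_K = (3/4)·(K/L)/(1/4) = 3·(K/L). Setting this equal to 24/8 = 3 gives K = L.
Substituting into q = 1024: 4·L^(3/4)·(L)^(1/4) = 1024.
Solving, L = 256 and K = 256.

L* = 256, K* = 256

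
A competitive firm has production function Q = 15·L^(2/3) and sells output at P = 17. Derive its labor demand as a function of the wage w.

L(w) = 4913000/w³

MP_L = (2/3)·15·L^(-1/3) = 10·L^(-1/3).
Setting P·MP_L = w: 170·L^(-1/3) = w.
Solving for L: L^(-1/3) = w/170, so L = (170/w)^(3).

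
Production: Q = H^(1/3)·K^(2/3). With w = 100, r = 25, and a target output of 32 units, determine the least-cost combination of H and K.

H* = 8, K* = 64

Cost minimization requires the marginal rate of technical substitution to equal the input-price ratio: MP_H/MP_K = w/r.
Here MP_H/MP_K = (1/3)·(K/H)/(2/3) = 0.5·(K/H). Setting this equal to 100/25 = 4 gives K = 8H.
Substituting into Q = 32: H^(1/3)·(8H)^(2/3) = 32.
Solving, H = 8 and K = 64.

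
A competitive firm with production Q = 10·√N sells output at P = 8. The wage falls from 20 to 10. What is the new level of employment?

From P·MP_N = w with MP_N = 5·N^(-1/2), the labor demand is N(w) = (40/w)^(2).
At w = 20: N = 4. At w = 10: N = 16.

N* = 16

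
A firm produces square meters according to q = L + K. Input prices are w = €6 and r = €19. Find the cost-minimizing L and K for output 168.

L* = 168, K* = 0

The inputs are perfect substitutes, so the firm uses whichever has the lower cost per unit of output.
Cost per unit of output via L is 6; via K it is 19. L is cheaper.
Producing q = 168 with L alone: L = 168, K = 0.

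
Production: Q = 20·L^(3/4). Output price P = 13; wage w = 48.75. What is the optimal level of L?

L* = 256

MP_L = (3/4)·20·L^(-1/4) = 15·L^(-1/4).
Profit maximization for a price taker requires P·MP_L = w: 13·15·L^(-1/4) = 48.75.
So L^(-1/4) = 0.25, which gives L = 256.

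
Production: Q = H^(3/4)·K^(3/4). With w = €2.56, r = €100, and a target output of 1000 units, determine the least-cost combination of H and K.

Cost minimization requires the marginal rate of technical substitution to equal the input-price ratio: MP_H/MP_K = w/r.
Here MP_H/MP_K = (3/4)·(K/H)/(3/4) = (K/H). Setting this equal to 2.56/100 = 0.0256 gives K = 0.0256H.
Substituting into Q = 1000: H^(3/4)·(0.0256H)^(3/4) = 1000.
Solving, H = 625 and K = 16.

H* = 625, K* = 16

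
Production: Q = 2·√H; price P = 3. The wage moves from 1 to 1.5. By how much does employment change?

From P·MP_H = w with MP_H = H^(-1/2), the labor demand is H(w) = (3/w)^(2).
At w = 1: H = 9. At w = 1.5: H = 4.
ΔH = 4 − 9 = -5.

ΔH = -5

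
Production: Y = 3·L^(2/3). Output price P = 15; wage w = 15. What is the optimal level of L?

L* = 8

MP_L = (2/3)·3·L^(-1/3) = 2·L^(-1/3).
Profit maximization for a price taker requires P·MP_L = w: 15·2·L^(-1/3) = 15.
So L^(-1/3) = 0.5, which gives L = 8.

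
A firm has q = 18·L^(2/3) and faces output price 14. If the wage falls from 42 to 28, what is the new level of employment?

L* = 216

From P·MP_L = w with MP_L = 12·L^(-1/3), the labor demand is L(w) = (168/w)^(3).
At w = 42: L = 64. At w = 28: L = 216.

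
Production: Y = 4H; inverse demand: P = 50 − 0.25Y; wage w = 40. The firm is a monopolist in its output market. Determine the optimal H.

H* = 20

Marginal revenue from the inverse demand is MR = 50 − 0.5Y.
The marginal product is MP_H = 4.
A monopolist hires until marginal revenue product equals the wage: MR·MP_H = w.
(50 − 2H)·4 = 40, so H = 20.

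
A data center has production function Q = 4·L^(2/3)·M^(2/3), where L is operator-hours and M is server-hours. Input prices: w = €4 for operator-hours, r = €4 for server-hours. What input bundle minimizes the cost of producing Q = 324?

L* = 27, M* = 27

Cost minimization requires the marginal rate of technical substitution to equal the input-price ratio: MP_L/MP_M = w/r.
Here MP_L/MP_M = (2/3)·(M/L)/(2/3) = (M/L). Setting this equal to 4/4 = 1 gives M = L.
Substituting into Q = 324: 4·L^(2/3)·(L)^(2/3) = 324.
Solving, L = 27 and M = 27.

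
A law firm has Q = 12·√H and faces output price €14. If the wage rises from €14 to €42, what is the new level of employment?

From P·MP_H = w with MP_H = 6·H^(-1/2), the labor demand is H(w) = (84/w)^(2).
At w = 14: H = 36. At w = 42: H = 4.

H* = 4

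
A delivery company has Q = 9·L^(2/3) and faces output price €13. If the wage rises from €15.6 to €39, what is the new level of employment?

L* = 8

From P·MP_L = w with MP_L = 6·L^(-1/3), the labor demand is L(w) = (78/w)^(3).
At w = 15.6: L = 125. At w = 39: L = 8.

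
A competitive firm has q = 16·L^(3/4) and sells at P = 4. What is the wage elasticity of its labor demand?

MP_L = (3/4)·16·L^(-1/4), so P·MP_L = w gives 48·L^(-1/4) = w.
Solving, L(w) = (48/w)^(4). This is a constant-elasticity form: L ∝ w^(−4), so ε = −4.

ε = -4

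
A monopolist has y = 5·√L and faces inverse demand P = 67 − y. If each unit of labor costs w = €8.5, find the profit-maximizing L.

Marginal revenue from the inverse demand is MR = 67 − 2y.
The marginal product is MP_L = 2.5·L^(-1/2).
A monopolist hires until marginal revenue product equals the wage: MR·MP_L = w.
At L, y = 5·√L. Substituting and solving: (67 − 10·√L)·2.5·L^(-1/2) = 8.5 gives L = 25.

L* = 25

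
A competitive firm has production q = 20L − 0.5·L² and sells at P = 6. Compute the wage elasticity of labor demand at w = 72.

ε = -1.5

From P·MP_L = w with MP_L = 20 − L, labor demand is L(w) = 20 − w/6.
dL/dw = −1/(6) = -1/6.
At w = 72, L = 8, so ε = (dL/dw)·(w/L) = (-1/6)·(72/8) = -1.5.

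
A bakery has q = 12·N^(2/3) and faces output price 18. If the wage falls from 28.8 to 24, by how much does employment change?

ΔN = 91

From P·MP_N = w with MP_N = 8·N^(-1/3), the labor demand is N(w) = (144/w)^(3).
At w = 28.8: N = 125. At w = 24: N = 216.
ΔN = 216 − 125 = 91.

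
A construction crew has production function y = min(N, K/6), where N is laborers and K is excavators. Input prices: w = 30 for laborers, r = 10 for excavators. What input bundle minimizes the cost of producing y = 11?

With a fixed-proportions technology, the cost-minimizing bundle uses no slack in either input: N = K/6 = y.
So N = 11 and K = 6·11 = 66.

N* = 11, K* = 66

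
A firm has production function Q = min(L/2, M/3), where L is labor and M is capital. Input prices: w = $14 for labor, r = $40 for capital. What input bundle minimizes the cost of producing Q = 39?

L* = 78, M* = 117

With a fixed-proportions technology, the cost-minimizing bundle uses no slack in either input: L/2 = M/3 = Q.
So L = 2·39 = 78 and M = 3·39 = 117.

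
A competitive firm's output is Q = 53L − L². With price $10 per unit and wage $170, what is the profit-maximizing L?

L* = 18

The marginal product of L is MP_L = 53 − 2L.
A price-taking firm hires until the value of the marginal product equals the wage: P·MP_L = w, so 10·(53 − 2L) = 170.
Then 53 − 2L = 17, giving L = 18.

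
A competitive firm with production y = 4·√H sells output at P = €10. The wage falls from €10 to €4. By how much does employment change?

From P·MP_H = w with MP_H = 2·H^(-1/2), the labor demand is H(w) = (20/w)^(2).
At w = 10: H = 4. At w = 4: H = 25.
ΔH = 25 − 4 = 21.

ΔH = 21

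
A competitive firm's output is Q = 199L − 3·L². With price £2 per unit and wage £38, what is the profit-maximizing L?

The marginal product of L is MP_L = 199 − 6L.
A price-taking firm hires until the value of the marginal product equals the wage: P·MP_L = w, so 2·(199 − 6L) = 38.
Then 199 − 6L = 19, giving L = 30.

L* = 30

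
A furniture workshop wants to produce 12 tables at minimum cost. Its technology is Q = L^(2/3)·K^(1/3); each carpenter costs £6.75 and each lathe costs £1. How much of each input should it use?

Cost minimization requires the marginal rate of technical substitution to equal the input-price ratio: MP_L/MP_K = w/r.
Here MP_L/MP_K = (2/3)·(K/L)/(1/3) = 2·(K/L). Setting this equal to 6.75/1 = 6.75 gives K = 3.375L.
Substituting into Q = 12: L^(2/3)·(3.375L)^(1/3) = 12.
Solving, L = 8 and K = 27.

L* = 8, K* = 27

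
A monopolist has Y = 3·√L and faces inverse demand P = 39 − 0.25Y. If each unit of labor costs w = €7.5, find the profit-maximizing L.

Marginal revenue from the inverse demand is MR = 39 − 0.5Y.
The marginal product is MP_L = 1.5·L^(-1/2).
A monopolist hires until marginal revenue product equals the wage: MR·MP_L = w.
At L, Y = 3·√L. Substituting and solving: (39 − 1.5·√L)·1.5·L^(-1/2) = 7.5 gives L = 36.

L* = 36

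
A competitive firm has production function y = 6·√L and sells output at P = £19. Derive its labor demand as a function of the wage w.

MP_L = (1/2)·6·L^(-1/2) = 3·L^(-1/2).
Setting P·MP_L = w: 57·L^(-1/2) = w.
Solving for L: L^(-1/2) = w/57, so L = (57/w)^(2).

L(w) = 3249/w²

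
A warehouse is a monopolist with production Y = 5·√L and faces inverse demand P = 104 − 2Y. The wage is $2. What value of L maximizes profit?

Marginal revenue from the inverse demand is MR = 104 − 4Y.
The marginal product is MP_L = 2.5·L^(-1/2).
A monopolist hires until marginal revenue product equals the wage: MR·MP_L = w.
At L, Y = 5·√L. Substituting and solving: (104 − 20·√L)·2.5·L^(-1/2) = 2 gives L = 25.

L* = 25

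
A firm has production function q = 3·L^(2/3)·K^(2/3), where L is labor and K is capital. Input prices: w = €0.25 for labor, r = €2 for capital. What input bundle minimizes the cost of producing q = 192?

L* = 64, K* = 8

Cost minimization requires the marginal rate of technical substitution to equal the input-price ratio: MP_L/MP_K = w/r.
Here MP_L/MP_K = (2/3)·(K/L)/(2/3) = (K/L). Setting this equal to 0.25/2 = 0.125 gives K = 0.125L.
Substituting into q = 192: 3·L^(2/3)·(0.125L)^(2/3) = 192.
Solving, L = 64 and K = 8.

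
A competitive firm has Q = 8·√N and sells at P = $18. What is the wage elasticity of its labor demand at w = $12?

ε = -2

MP_N = (1/2)·8·N^(-1/2), so P·MP_N = w gives 72·N^(-1/2) = w.
Solving, N(w) = (72/w)^(2). This is a constant-elasticity form: N ∝ w^(−2), so ε = −2.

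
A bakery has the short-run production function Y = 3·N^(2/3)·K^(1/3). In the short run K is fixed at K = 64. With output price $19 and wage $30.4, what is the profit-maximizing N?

With K = 64, MP_N = (2/3)·3·N^(-1/3)·64^(1/3) = 8·N^(-1/3).
Profit maximization for a price taker requires P·MP_N = w: 19·8·N^(-1/3) = 30.4.
So N^(-1/3) = 0.2, which gives N = 125.

N* = 125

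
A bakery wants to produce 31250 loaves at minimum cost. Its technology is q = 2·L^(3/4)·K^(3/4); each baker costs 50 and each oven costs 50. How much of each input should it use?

Cost minimization requires the marginal rate of technical substitution to equal the input-price ratio: MP_L/MP_K = w/r.
Here MP_L/MP_K = (3/4)·(K/L)/(3/4) = (K/L). Setting this equal to 50/50 = 1 gives K = L.
Substituting into q = 31250: 2·L^(3/4)·(L)^(3/4) = 31250.
Solving, L = 625 and K = 625.

L* = 625, K* = 625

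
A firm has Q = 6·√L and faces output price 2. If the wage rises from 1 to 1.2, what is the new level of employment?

From P·MP_L = w with MP_L = 3·L^(-1/2), the labor demand is L(w) = (6/w)^(2).
At w = 1: L = 36. At w = 1.2: L = 25.

L* = 25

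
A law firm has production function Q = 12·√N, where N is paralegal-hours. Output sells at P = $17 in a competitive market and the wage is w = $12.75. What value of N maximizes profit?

MP_N = (1/2)·12·N^(-1/2) = 6·N^(-1/2).
Profit maximization for a price taker requires P·MP_N = w: 17·6·N^(-1/2) = 12.75.
So N^(-1/2) = 0.125, which gives N = 64.

N* = 64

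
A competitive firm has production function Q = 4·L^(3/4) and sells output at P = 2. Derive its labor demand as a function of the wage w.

MP_L = (3/4)·4·L^(-1/4) = 3·L^(-1/4).
Setting P·MP_L = w: 6·L^(-1/4) = w.
Solving for L: L^(-1/4) = w/6, so L = (6/w)^(4).

L(w) = 1296/w^(4)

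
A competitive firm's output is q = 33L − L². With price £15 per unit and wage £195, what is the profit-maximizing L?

The marginal product of L is MP_L = 33 − 2L.
A price-taking firm hires until the value of the marginal product equals the wage: P·MP_L = w, so 15·(33 − 2L) = 195.
Then 33 − 2L = 13, giving L = 10.

L* = 10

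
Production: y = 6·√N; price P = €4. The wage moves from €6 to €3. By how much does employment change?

ΔN = 12

From P·MP_N = w with MP_N = 3·N^(-1/2), the labor demand is N(w) = (12/w)^(2).
At w = 6: N = 4. At w = 3: N = 16.
ΔN = 16 − 4 = 12.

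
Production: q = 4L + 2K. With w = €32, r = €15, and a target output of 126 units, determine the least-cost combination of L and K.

L* = 0, K* = 63

The inputs are perfect substitutes, so the firm uses whichever has the lower cost per unit of output.
Cost per unit of output via L is w/4 = 8; via K it is r/2 = 7.5. K is cheaper.
Producing q = 126 with K alone: L = 0, K = 63.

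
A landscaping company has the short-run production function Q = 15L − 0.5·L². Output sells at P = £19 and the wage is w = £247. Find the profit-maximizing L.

The marginal product of L is MP_L = 15 − L.
A price-taking firm hires until the value of the marginal product equals the wage: P·MP_L = w, so 19·(15 − L) = 247.
Then 15 − L = 13, giving L = 2.

L* = 2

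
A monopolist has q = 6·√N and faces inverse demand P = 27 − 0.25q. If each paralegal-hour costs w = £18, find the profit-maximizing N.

N* = 9

Marginal revenue from the inverse demand is MR = 27 − 0.5q.
The marginal product is MP_N = 3·N^(-1/2).
A monopolist hires until marginal revenue product equals the wage: MR·MP_N = w.
At N, q = 6·√N. Substituting and solving: (27 − 3·√N)·3·N^(-1/2) = 18 gives N = 9.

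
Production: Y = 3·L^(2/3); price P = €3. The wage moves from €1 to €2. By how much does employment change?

ΔL = -189

From P·MP_L = w with MP_L = 2·L^(-1/3), the labor demand is L(w) = (6/w)^(3).
At w = 1: L = 216. At w = 2: L = 27.
ΔL = 27 − 216 = -189.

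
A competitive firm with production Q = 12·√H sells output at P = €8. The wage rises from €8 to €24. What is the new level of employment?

H* = 4

From P·MP_H = w with MP_H = 6·H^(-1/2), the labor demand is H(w) = (48/w)^(2).
At w = 8: H = 36. At w = 24: H = 4.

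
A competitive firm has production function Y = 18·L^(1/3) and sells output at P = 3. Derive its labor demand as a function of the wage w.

L(w) = (18/w)^(3/2)

MP_L = (1/3)·18·L^(-2/3) = 6·L^(-2/3).
Setting P·MP_L = w: 18·L^(-2/3) = w.
Solving for L: L^(-2/3) = w/18, so L = (18/w)^(3/2).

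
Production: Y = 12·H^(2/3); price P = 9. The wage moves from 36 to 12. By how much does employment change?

From P·MP_H = w with MP_H = 8·H^(-1/3), the labor demand is H(w) = (72/w)^(3).
At w = 36: H = 8. At w = 12: H = 216.
ΔH = 216 − 8 = 208.

ΔH = 208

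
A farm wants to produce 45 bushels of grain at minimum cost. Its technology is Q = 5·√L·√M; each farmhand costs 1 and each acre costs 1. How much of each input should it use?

Cost minimization requires the marginal rate of technical substitution to equal the input-price ratio: MP_L/MP_M = w/r.
Here MP_L/MP_M = (1/2)·(M/L)/(1/2) = (M/L). Setting this equal to 1/1 = 1 gives M = L.
Substituting into Q = 45: 5·L^(1/2)·(L)^(1/2) = 45.
Solving, L = 9 and M = 9.

L* = 9, M* = 9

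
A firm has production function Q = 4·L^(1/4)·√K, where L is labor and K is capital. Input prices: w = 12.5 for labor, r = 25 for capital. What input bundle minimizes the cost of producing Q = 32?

L* = 16, K* = 16

Cost minimization requires the marginal rate of technical substitution to equal the input-price ratio: MP_L/MP_K = w/r.
Here MP_L/MP_K = (1/4)·(K/L)/(1/2) = 0.5·(K/L). Setting this equal to 12.5/25 = 0.5 gives K = L.
Substituting into Q = 32: 4·L^(1/4)·(L)^(1/2) = 32.
Solving, L = 16 and K = 16.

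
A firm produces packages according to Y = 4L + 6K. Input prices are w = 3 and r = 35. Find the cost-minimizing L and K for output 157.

L* = 39.25, K* = 0

The inputs are perfect substitutes, so the firm uses whichever has the lower cost per unit of output.
Cost per unit of output via L is w/4 = 0.75; via K it is r/6 = 35/6. L is cheaper.
Producing Y = 157 with L alone: L = 39.25, K = 0.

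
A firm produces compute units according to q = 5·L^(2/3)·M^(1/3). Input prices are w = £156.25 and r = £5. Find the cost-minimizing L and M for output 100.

Cost minimization requires the marginal rate of technical substitution to equal the input-price ratio: MP_L/MP_M = w/r.
Here MP_L/MP_M = (2/3)·(M/L)/(1/3) = 2·(M/L). Setting this equal to 156.25/5 = 31.25 gives M = 15.625L.
Substituting into q = 100: 5·L^(2/3)·(15.625L)^(1/3) = 100.
Solving, L = 8 and M = 125.

L* = 8, M* = 125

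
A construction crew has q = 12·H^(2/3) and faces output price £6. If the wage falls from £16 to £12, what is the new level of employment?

H* = 64

From P·MP_H = w with MP_H = 8·H^(-1/3), the labor demand is H(w) = (48/w)^(3).
At w = 16: H = 27. At w = 12: H = 64.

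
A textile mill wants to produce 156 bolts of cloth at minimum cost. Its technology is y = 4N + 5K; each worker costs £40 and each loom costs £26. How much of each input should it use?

N* = 0, K* = 31.2

The inputs are perfect substitutes, so the firm uses whichever has the lower cost per unit of output.
Cost per unit of output via N is w/4 = 10; via K it is r/5 = 5.2. K is cheaper.
Producing y = 156 with K alone: N = 0, K = 31.2.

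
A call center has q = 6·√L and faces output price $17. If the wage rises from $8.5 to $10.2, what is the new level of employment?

L* = 25

From P·MP_L = w with MP_L = 3·L^(-1/2), the labor demand is L(w) = (51/w)^(2).
At w = 8.5: L = 36. At w = 10.2: L = 25.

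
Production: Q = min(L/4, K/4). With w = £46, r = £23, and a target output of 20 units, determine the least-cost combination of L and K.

With a fixed-proportions technology, the cost-minimizing bundle uses no slack in either input: L/4 = K/4 = Q.
So L = 4·20 = 80 and K = 4·20 = 80.

L* = 80, K* = 80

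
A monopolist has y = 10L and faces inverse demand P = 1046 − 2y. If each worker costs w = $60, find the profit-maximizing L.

Marginal revenue from the inverse demand is MR = 1046 − 4y.
The marginal product is MP_L = 10.
A monopolist hires until marginal revenue product equals the wage: MR·MP_L = w.
(1046 − 40L)·10 = 60, so L = 26.

L* = 26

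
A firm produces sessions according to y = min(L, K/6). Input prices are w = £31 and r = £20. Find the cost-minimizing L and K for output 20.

With a fixed-proportions technology, the cost-minimizing bundle uses no slack in either input: L = K/6 = y.
So L = 20 and K = 6·20 = 120.

L* = 20, K* = 120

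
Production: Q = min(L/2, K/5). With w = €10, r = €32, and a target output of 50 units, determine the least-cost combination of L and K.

L* = 100, K* = 250

With a fixed-proportions technology, the cost-minimizing bundle uses no slack in either input: L/2 = K/5 = Q.
So L = 2·50 = 100 and K = 5·50 = 250.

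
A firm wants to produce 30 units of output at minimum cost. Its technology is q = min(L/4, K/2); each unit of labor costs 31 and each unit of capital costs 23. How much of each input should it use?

With a fixed-proportions technology, the cost-minimizing bundle uses no slack in either input: L/4 = K/2 = q.
So L = 4·30 = 120 and K = 2·30 = 60.

L* = 120, K* = 60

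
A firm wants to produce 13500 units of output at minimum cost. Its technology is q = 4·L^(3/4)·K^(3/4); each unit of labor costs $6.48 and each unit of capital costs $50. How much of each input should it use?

Cost minimization requires the marginal rate of technical substitution to equal the input-price ratio: MP_L/MP_K = w/r.
Here MP_L/MP_K = (3/4)·(K/L)/(3/4) = (K/L). Setting this equal to 6.48/50 = 0.1296 gives K = 0.1296L.
Substituting into q = 13500: 4·L^(3/4)·(0.1296L)^(3/4) = 13500.
Solving, L = 625 and K = 81.

L* = 625, K* = 81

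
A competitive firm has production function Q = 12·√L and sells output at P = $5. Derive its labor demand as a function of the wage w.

L(w) = 900/w²

MP_L = (1/2)·12·L^(-1/2) = 6·L^(-1/2).
Setting P·MP_L = w: 30·L^(-1/2) = w.
Solving for L: L^(-1/2) = w/30, so L = (30/w)^(2).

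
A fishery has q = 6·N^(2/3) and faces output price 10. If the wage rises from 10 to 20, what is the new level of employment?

From P·MP_N = w with MP_N = 4·N^(-1/3), the labor demand is N(w) = (40/w)^(3).
At w = 10: N = 64. At w = 20: N = 8.

N* = 8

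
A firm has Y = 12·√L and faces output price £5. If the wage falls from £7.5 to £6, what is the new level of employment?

L* = 25

From P·MP_L = w with MP_L = 6·L^(-1/2), the labor demand is L(w) = (30/w)^(2).
At w = 7.5: L = 16. At w = 6: L = 25.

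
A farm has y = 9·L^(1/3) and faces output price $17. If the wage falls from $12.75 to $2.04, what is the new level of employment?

From P·MP_L = w with MP_L = 3·L^(-2/3), the labor demand is L(w) = (51/w)^(3/2).
At w = 12.75: L = 8. At w = 2.04: L = 125.

L* = 125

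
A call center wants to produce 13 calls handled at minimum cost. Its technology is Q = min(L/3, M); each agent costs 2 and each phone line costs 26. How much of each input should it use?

With a fixed-proportions technology, the cost-minimizing bundle uses no slack in either input: L/3 = M = Q.
So L = 3·13 = 39 and M = 13.

L* = 39, M* = 13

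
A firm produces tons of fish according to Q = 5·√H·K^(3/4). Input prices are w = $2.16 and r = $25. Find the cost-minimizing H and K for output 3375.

H* = 625, K* = 81

Cost minimization requires the marginal rate of technical substitution to equal the input-price ratio: MP_H/MP_K = w/r.
Here MP_H/MP_K = (1/2)·(K/H)/(3/4) = (2/3)·(K/H). Setting this equal to 2.16/25 = 0.0864 gives K = 0.1296H.
Substituting into Q = 3375: 5·H^(1/2)·(0.1296H)^(3/4) = 3375.
Solving, H = 625 and K = 81.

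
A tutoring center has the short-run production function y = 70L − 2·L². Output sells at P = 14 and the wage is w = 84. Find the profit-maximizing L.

The marginal product of L is MP_L = 70 − 4L.
A price-taking firm hires until the value of the marginal product equals the wage: P·MP_L = w, so 14·(70 − 4L) = 84.
Then 70 − 4L = 6, giving L = 16.

L* = 16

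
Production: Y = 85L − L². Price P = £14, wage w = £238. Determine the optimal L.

L* = 34

The marginal product of L is MP_L = 85 − 2L.
A price-taking firm hires until the value of the marginal product equals the wage: P·MP_L = w, so 14·(85 − 2L) = 238.
Then 85 − 2L = 17, giving L = 34.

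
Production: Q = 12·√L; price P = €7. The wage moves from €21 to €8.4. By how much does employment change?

ΔL = 21

From P·MP_L = w with MP_L = 6·L^(-1/2), the labor demand is L(w) = (42/w)^(2).
At w = 21: L = 4. At w = 8.4: L = 25.
ΔL = 25 − 4 = 21.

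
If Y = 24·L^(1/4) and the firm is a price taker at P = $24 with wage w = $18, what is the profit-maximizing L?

MP_L = (1/4)·24·L^(-3/4) = 6·L^(-3/4).
Profit maximization for a price taker requires P·MP_L = w: 24·6·L^(-3/4) = 18.
So L^(-3/4) = 0.125, which gives L = 16.

L* = 16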